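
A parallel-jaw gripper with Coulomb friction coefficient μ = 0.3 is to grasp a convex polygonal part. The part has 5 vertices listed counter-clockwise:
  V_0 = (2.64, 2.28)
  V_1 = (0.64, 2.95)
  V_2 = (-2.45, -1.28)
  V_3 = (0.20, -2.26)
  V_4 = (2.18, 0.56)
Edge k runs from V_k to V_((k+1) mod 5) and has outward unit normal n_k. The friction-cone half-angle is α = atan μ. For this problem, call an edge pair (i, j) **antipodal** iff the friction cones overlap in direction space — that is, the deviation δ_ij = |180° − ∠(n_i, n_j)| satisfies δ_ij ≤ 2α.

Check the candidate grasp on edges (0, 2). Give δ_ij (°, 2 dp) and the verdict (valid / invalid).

α = atan 0.3 = 16.70°;  2α = 33.40°
edge 0: e_0 = (-2.00, +0.67);  n_0 = (+0.3176, +0.9482)
edge 2: e_2 = (+2.65, -0.98);  n_2 = (-0.3469, -0.9379)
∠(n_0, n_2) = 178.23°
δ = |180° − 178.23°| = 1.77°
1.77° ≤ 2α = 33.40°  →  valid

δ = 1.77°, valid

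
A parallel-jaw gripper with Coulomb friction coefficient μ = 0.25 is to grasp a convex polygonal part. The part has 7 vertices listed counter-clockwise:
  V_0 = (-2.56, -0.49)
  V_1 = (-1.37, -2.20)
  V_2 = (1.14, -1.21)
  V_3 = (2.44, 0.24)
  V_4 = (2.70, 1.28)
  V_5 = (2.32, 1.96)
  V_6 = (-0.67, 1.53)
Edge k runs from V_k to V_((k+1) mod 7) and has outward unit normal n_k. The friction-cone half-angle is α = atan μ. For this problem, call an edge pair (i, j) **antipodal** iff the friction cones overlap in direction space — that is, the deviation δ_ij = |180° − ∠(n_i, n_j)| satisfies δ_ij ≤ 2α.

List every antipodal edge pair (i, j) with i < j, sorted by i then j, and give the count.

α = atan 0.25 = 14.04°;  2α = 28.07°
n_0 = (-0.8208, -0.5712)
n_1 = (+0.3669, -0.9303)
n_2 = (+0.7446, -0.6675)
n_3 = (+0.9701, -0.2425)
n_4 = (+0.8729, +0.4878)
n_5 = (-0.1423, +0.9898)
n_6 = (-0.7302, +0.6832)
  (0,1): δ = 103.31°  ·
  (0,2): δ = 76.71°  ·
  (0,3): δ = 48.87°  ·
  (0,4): δ = 5.64°  ✓
  (0,5): δ = 63.35°  ·
  (0,6): δ = 102.07°  ·
  (1,2): δ = 153.40°  ·
  (1,3): δ = 125.56°  ·
  (1,4): δ = 82.33°  ·
  (1,5): δ = 13.34°  ✓
  (1,6): δ = 25.38°  ✓
  (2,3): δ = 152.16°  ·
  (2,4): δ = 108.92°  ·
  (2,5): δ = 39.94°  ·
  (2,6): δ = 1.22°  ✓
  (3,4): δ = 136.77°  ·
  (3,5): δ = 67.78°  ·
  (3,6): δ = 29.06°  ·
  (4,5): δ = 111.01°  ·
  (4,6): δ = 72.29°  ·
  (5,6): δ = 141.28°  ·
antipodal pairs: 4

count = 4; pairs: (0,4), (1,5), (1,6), (2,6)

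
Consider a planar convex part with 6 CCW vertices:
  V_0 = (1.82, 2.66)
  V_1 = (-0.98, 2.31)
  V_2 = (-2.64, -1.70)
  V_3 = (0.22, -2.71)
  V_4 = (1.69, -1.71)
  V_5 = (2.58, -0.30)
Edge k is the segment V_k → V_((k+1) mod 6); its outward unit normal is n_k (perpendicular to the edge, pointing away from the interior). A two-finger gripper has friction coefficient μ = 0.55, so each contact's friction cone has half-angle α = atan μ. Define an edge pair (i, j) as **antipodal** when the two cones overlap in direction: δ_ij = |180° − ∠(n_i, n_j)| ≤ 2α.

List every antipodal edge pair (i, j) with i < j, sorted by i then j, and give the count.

count = 7; pairs: (0,2), (0,3), (0,4), (1,3), (1,4), (1,5), (2,5)

α = atan 0.55 = 28.81°;  2α = 57.62°
n_0 = (-0.1240, +0.9923)
n_1 = (-0.9240, +0.3825)
n_2 = (-0.3330, -0.9429)
n_3 = (+0.5625, -0.8268)
n_4 = (+0.8456, -0.5338)
n_5 = (+0.9686, +0.2487)
  (0,1): δ = 119.61°  ·
  (0,2): δ = 26.58°  ✓
  (0,3): δ = 27.10°  ✓
  (0,4): δ = 50.61°  ✓
  (0,5): δ = 97.28°  ·
  (1,2): δ = 86.96°  ·
  (1,3): δ = 33.29°  ✓
  (1,4): δ = 9.77°  ✓
  (1,5): δ = 36.89°  ✓
  (2,3): δ = 126.32°  ·
  (2,4): δ = 102.81°  ·
  (2,5): δ = 56.15°  ✓
  (3,4): δ = 156.49°  ·
  (3,5): δ = 109.83°  ·
  (4,5): δ = 133.34°  ·
antipodal pairs: 7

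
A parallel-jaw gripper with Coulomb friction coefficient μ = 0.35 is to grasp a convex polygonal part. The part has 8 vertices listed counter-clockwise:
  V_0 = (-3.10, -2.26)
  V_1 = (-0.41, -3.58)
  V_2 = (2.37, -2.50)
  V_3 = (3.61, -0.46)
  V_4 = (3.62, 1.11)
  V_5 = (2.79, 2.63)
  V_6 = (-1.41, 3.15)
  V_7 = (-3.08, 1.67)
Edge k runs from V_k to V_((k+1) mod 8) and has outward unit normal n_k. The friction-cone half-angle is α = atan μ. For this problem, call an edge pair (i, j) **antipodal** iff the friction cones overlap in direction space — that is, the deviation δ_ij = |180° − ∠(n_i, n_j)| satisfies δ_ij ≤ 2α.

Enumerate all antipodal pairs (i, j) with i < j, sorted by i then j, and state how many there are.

α = atan 0.35 = 19.29°;  2α = 38.58°
n_0 = (-0.4405, -0.8977)
n_1 = (+0.3621, -0.9321)
n_2 = (+0.8545, -0.5194)
n_3 = (+1.0000, -0.0064)
n_4 = (+0.8777, +0.4793)
n_5 = (+0.1229, +0.9924)
n_6 = (-0.6633, +0.7484)
n_7 = (-1.0000, +0.0051)
  (0,1): δ = 132.63°  ·
  (0,2): δ = 95.16°  ·
  (0,3): δ = 64.23°  ·
  (0,4): δ = 35.23°  ✓
  (0,5): δ = 19.08°  ✓
  (0,6): δ = 67.69°  ·
  (0,7): δ = 115.85°  ·
  (1,2): δ = 142.52°  ·
  (1,3): δ = 111.60°  ·
  (1,4): δ = 82.59°  ·
  (1,5): δ = 28.29°  ✓
  (1,6): δ = 20.32°  ✓
  (1,7): δ = 68.48°  ·
  (2,3): δ = 149.07°  ·
  (2,4): δ = 120.07°  ·
  (2,5): δ = 65.76°  ·
  (2,6): δ = 17.16°  ✓
  (2,7): δ = 31.00°  ✓
  (3,4): δ = 151.00°  ·
  (3,5): δ = 96.69°  ·
  (3,6): δ = 48.09°  ·
  (3,7): δ = 0.07°  ✓
  (4,5): δ = 125.69°  ·
  (4,6): δ = 77.09°  ·
  (4,7): δ = 28.93°  ✓
  (5,6): δ = 131.39°  ·
  (5,7): δ = 83.23°  ·
  (6,7): δ = 131.84°  ·
antipodal pairs: 8

count = 8; pairs: (0,4), (0,5), (1,5), (1,6), (2,6), (2,7), (3,7), (4,7)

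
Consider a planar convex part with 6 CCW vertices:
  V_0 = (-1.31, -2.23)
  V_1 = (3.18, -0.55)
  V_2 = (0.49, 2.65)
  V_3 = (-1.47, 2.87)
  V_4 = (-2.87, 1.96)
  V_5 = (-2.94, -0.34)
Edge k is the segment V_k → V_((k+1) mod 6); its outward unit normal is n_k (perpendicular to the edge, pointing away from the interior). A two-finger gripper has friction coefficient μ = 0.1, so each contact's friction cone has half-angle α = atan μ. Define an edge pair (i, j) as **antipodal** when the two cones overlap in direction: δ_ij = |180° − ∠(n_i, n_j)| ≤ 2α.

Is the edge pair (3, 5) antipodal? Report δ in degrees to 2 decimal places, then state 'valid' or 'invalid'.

δ = 82.25°, invalid

α = atan 0.1 = 5.71°;  2α = 11.42°
edge 3: e_3 = (-1.40, -0.91);  n_3 = (-0.5450, +0.8384)
edge 5: e_5 = (+1.63, -1.89);  n_5 = (-0.7573, -0.6531)
∠(n_3, n_5) = 97.75°
δ = |180° − 97.75°| = 82.25°
82.25° > 2α = 11.42°  →  invalid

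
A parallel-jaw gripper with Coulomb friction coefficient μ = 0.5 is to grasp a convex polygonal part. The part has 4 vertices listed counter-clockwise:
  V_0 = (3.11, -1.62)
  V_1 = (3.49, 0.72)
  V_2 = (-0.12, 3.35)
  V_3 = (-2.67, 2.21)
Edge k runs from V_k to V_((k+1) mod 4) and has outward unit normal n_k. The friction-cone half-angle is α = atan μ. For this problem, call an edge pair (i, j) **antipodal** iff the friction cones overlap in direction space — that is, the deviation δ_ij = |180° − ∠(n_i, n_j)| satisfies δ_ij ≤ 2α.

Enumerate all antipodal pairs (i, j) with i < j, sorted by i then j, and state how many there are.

count = 1; pairs: (1,3)

α = atan 0.5 = 26.57°;  2α = 53.13°
n_0 = (+0.9871, -0.1603)
n_1 = (+0.5888, +0.8083)
n_2 = (-0.4081, +0.9129)
n_3 = (-0.5524, -0.8336)
  (0,1): δ = 116.85°  ·
  (0,2): δ = 56.69°  ·
  (0,3): δ = 65.69°  ·
  (1,2): δ = 119.84°  ·
  (1,3): δ = 2.54°  ✓
  (2,3): δ = 57.62°  ·
antipodal pairs: 1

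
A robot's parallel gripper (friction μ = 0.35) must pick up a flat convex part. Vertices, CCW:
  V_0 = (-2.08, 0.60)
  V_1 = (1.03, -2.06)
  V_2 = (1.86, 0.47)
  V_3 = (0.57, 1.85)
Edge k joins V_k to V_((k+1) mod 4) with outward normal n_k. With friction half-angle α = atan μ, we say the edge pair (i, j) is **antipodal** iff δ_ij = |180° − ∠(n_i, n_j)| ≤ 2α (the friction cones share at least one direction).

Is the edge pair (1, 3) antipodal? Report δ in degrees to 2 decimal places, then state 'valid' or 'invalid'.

δ = 46.58°, invalid

α = atan 0.35 = 19.29°;  2α = 38.58°
edge 1: e_1 = (+0.83, +2.53);  n_1 = (+0.9502, -0.3117)
edge 3: e_3 = (-2.65, -1.25);  n_3 = (-0.4266, +0.9044)
∠(n_1, n_3) = 133.42°
δ = |180° − 133.42°| = 46.58°
46.58° > 2α = 38.58°  →  invalid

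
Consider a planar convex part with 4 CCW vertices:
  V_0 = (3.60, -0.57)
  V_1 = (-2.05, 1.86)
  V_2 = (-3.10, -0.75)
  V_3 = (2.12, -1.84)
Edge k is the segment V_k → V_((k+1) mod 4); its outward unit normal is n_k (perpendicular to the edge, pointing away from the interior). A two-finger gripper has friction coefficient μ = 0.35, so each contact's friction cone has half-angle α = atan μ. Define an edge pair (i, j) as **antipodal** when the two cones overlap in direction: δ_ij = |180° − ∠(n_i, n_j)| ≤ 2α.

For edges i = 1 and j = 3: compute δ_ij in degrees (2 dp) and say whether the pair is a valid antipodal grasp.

δ = 27.45°, valid

α = atan 0.35 = 19.29°;  2α = 38.58°
edge 1: e_1 = (-1.05, -2.61);  n_1 = (-0.9277, +0.3732)
edge 3: e_3 = (+1.48, +1.27);  n_3 = (+0.6512, -0.7589)
∠(n_1, n_3) = 152.55°
δ = |180° − 152.55°| = 27.45°
27.45° ≤ 2α = 38.58°  →  valid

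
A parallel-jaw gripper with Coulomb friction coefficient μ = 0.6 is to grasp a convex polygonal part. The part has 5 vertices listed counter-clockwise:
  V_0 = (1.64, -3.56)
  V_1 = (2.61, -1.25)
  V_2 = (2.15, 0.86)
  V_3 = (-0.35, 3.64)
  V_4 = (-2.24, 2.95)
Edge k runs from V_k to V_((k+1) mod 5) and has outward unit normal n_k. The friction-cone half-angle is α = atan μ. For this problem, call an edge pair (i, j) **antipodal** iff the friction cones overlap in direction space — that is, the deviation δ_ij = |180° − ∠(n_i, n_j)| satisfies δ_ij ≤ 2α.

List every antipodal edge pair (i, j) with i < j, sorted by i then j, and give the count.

count = 4; pairs: (0,3), (0,4), (1,4), (2,4)

α = atan 0.6 = 30.96°;  2α = 61.93°
n_0 = (+0.9220, -0.3872)
n_1 = (+0.9771, +0.2130)
n_2 = (+0.7436, +0.6687)
n_3 = (-0.3429, +0.9394)
n_4 = (-0.8590, -0.5120)
  (0,1): δ = 144.92°  ·
  (0,2): δ = 115.26°  ·
  (0,3): δ = 47.17°  ✓
  (0,4): δ = 53.57°  ✓
  (1,2): δ = 150.33°  ·
  (1,3): δ = 82.24°  ·
  (1,4): δ = 18.50°  ✓
  (2,3): δ = 111.91°  ·
  (2,4): δ = 11.17°  ✓
  (3,4): δ = 79.26°  ·
antipodal pairs: 4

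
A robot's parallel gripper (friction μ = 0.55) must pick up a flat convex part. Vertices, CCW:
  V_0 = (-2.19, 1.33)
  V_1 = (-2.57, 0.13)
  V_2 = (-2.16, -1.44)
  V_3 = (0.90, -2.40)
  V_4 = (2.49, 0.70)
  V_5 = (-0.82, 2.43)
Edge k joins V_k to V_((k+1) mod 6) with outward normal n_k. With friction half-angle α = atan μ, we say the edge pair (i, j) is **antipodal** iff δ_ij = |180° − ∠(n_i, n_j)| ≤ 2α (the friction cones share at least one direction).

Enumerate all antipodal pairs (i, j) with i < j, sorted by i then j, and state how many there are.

α = atan 0.55 = 28.81°;  2α = 57.62°
n_0 = (-0.9533, +0.3019)
n_1 = (-0.9676, -0.2527)
n_2 = (-0.2993, -0.9541)
n_3 = (+0.8898, -0.4564)
n_4 = (+0.4632, +0.8863)
n_5 = (-0.6261, +0.7798)
  (0,1): δ = 147.79°  ·
  (0,2): δ = 89.85°  ·
  (0,3): δ = 9.58°  ✓
  (0,4): δ = 79.98°  ·
  (0,5): δ = 146.33°  ·
  (1,2): δ = 122.05°  ·
  (1,3): δ = 41.79°  ✓
  (1,4): δ = 47.77°  ✓
  (1,5): δ = 114.13°  ·
  (2,3): δ = 99.74°  ·
  (2,4): δ = 10.18°  ✓
  (2,5): δ = 56.18°  ✓
  (3,4): δ = 90.44°  ·
  (3,5): δ = 24.08°  ✓
  (4,5): δ = 113.64°  ·
antipodal pairs: 6

count = 6; pairs: (0,3), (1,3), (1,4), (2,4), (2,5), (3,5)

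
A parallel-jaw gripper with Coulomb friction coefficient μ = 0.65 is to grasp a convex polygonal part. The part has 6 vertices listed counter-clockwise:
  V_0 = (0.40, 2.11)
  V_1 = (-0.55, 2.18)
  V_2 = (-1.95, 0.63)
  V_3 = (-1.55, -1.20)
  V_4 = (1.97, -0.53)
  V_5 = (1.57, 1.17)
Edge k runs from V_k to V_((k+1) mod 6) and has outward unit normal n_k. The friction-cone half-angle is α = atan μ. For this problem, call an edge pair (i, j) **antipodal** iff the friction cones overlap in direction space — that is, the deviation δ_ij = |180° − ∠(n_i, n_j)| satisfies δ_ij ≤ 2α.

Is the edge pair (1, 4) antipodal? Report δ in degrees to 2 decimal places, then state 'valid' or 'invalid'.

δ = 55.33°, valid

α = atan 0.65 = 33.02°;  2α = 66.05°
edge 1: e_1 = (-1.40, -1.55);  n_1 = (-0.7421, +0.6703)
edge 4: e_4 = (-0.40, +1.70);  n_4 = (+0.9734, +0.2290)
∠(n_1, n_4) = 124.67°
δ = |180° − 124.67°| = 55.33°
55.33° ≤ 2α = 66.05°  →  valid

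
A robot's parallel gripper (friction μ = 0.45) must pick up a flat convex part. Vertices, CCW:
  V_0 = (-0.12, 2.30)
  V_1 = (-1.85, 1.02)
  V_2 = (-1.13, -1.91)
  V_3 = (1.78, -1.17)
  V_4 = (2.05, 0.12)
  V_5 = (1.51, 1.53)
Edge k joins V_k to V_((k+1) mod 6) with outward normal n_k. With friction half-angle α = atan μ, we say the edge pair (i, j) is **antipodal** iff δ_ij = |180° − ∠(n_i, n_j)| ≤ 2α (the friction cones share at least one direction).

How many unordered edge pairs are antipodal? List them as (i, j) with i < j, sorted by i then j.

count = 5; pairs: (0,2), (0,3), (1,3), (1,4), (2,5)

α = atan 0.45 = 24.23°;  2α = 48.46°
n_0 = (-0.5948, +0.8039)
n_1 = (-0.9711, -0.2386)
n_2 = (+0.2465, -0.9692)
n_3 = (+0.9788, -0.2049)
n_4 = (+0.9339, +0.3576)
n_5 = (+0.4271, +0.9042)
  (0,1): δ = 112.69°  ·
  (0,2): δ = 22.23°  ✓
  (0,3): δ = 41.68°  ✓
  (0,4): δ = 74.46°  ·
  (0,5): δ = 118.22°  ·
  (1,2): δ = 89.54°  ·
  (1,3): δ = 25.63°  ✓
  (1,4): δ = 7.15°  ✓
  (1,5): δ = 50.91°  ·
  (2,3): δ = 116.09°  ·
  (2,4): δ = 83.31°  ·
  (2,5): δ = 39.55°  ✓
  (3,4): δ = 147.22°  ·
  (3,5): δ = 103.46°  ·
  (4,5): δ = 136.24°  ·
antipodal pairs: 5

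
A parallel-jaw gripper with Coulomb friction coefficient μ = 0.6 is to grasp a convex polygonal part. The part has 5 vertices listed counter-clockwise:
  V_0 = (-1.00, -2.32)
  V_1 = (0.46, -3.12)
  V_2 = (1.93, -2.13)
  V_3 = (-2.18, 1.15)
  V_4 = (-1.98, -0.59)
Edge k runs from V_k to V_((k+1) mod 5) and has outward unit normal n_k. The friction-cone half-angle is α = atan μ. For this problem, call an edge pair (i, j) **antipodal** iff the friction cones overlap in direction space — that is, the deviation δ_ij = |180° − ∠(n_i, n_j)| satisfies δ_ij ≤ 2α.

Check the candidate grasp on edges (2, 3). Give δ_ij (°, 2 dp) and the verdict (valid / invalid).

δ = 44.85°, valid

α = atan 0.6 = 30.96°;  2α = 61.93°
edge 2: e_2 = (-4.11, +3.28);  n_2 = (+0.6238, +0.7816)
edge 3: e_3 = (+0.20, -1.74);  n_3 = (-0.9935, -0.1142)
∠(n_2, n_3) = 135.15°
δ = |180° − 135.15°| = 44.85°
44.85° ≤ 2α = 61.93°  →  valid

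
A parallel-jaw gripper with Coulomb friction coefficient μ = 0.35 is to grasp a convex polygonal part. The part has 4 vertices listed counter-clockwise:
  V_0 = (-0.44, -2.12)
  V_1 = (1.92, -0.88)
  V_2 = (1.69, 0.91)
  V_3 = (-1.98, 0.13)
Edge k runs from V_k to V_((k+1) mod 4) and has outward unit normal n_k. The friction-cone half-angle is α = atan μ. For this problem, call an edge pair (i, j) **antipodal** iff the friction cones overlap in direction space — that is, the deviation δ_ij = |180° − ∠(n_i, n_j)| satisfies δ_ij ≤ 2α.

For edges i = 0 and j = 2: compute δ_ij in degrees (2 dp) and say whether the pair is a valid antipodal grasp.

α = atan 0.35 = 19.29°;  2α = 38.58°
edge 0: e_0 = (+2.36, +1.24);  n_0 = (+0.4651, -0.8852)
edge 2: e_2 = (-3.67, -0.78);  n_2 = (-0.2079, +0.9782)
∠(n_0, n_2) = 164.28°
δ = |180° − 164.28°| = 15.72°
15.72° ≤ 2α = 38.58°  →  valid

δ = 15.72°, valid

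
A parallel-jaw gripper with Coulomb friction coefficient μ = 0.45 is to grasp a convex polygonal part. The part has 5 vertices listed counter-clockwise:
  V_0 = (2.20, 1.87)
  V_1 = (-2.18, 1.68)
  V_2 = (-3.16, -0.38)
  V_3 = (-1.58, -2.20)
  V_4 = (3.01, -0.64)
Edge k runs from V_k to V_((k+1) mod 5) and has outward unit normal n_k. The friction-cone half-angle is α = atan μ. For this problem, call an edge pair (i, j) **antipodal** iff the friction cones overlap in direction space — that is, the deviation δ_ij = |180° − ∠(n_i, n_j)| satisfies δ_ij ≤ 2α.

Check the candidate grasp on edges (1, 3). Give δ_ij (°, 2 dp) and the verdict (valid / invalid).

δ = 45.79°, valid

α = atan 0.45 = 24.23°;  2α = 48.46°
edge 1: e_1 = (-0.98, -2.06);  n_1 = (-0.9030, +0.4296)
edge 3: e_3 = (+4.59, +1.56);  n_3 = (+0.3218, -0.9468)
∠(n_1, n_3) = 134.21°
δ = |180° − 134.21°| = 45.79°
45.79° ≤ 2α = 48.46°  →  valid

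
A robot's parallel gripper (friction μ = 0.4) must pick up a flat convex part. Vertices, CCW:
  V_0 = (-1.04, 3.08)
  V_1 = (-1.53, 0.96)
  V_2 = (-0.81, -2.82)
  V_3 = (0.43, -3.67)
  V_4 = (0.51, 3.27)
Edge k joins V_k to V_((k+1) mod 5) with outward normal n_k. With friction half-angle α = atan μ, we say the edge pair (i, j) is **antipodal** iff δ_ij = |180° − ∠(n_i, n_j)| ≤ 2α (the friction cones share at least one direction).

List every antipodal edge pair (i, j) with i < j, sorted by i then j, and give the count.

α = atan 0.4 = 21.80°;  2α = 43.60°
n_0 = (-0.9743, +0.2252)
n_1 = (-0.9823, -0.1871)
n_2 = (-0.5654, -0.8248)
n_3 = (+0.9999, -0.0115)
n_4 = (-0.1217, +0.9926)
  (0,1): δ = 156.20°  ·
  (0,2): δ = 111.42°  ·
  (0,3): δ = 12.35°  ✓
  (0,4): δ = 110.00°  ·
  (1,2): δ = 135.21°  ·
  (1,3): δ = 11.44°  ✓
  (1,4): δ = 86.20°  ·
  (2,3): δ = 56.23°  ·
  (2,4): δ = 41.42°  ✓
  (3,4): δ = 82.35°  ·
antipodal pairs: 3

count = 3; pairs: (0,3), (1,3), (2,4)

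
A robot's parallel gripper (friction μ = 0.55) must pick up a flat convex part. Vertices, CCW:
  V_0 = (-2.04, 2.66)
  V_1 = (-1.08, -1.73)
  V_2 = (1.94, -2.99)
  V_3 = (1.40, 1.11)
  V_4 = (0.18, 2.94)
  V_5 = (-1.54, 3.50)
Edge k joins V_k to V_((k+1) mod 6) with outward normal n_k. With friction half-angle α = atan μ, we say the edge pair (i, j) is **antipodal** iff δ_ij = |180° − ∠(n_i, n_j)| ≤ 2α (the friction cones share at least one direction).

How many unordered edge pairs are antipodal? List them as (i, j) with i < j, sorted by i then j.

count = 5; pairs: (0,2), (0,3), (1,3), (1,4), (2,5)

α = atan 0.55 = 28.81°;  2α = 57.62°
n_0 = (-0.9769, -0.2136)
n_1 = (-0.3850, -0.9229)
n_2 = (+0.9914, +0.1306)
n_3 = (+0.8321, +0.5547)
n_4 = (+0.3096, +0.9509)
n_5 = (-0.8593, +0.5115)
  (0,1): δ = 124.98°  ·
  (0,2): δ = 4.83°  ✓
  (0,3): δ = 21.35°  ✓
  (0,4): δ = 59.63°  ·
  (0,5): δ = 136.90°  ·
  (1,2): δ = 59.85°  ·
  (1,3): δ = 33.66°  ✓
  (1,4): δ = 4.61°  ✓
  (1,5): δ = 81.88°  ·
  (2,3): δ = 153.81°  ·
  (2,4): δ = 115.54°  ·
  (2,5): δ = 38.27°  ✓
  (3,4): δ = 141.72°  ·
  (3,5): δ = 64.45°  ·
  (4,5): δ = 102.73°  ·
antipodal pairs: 5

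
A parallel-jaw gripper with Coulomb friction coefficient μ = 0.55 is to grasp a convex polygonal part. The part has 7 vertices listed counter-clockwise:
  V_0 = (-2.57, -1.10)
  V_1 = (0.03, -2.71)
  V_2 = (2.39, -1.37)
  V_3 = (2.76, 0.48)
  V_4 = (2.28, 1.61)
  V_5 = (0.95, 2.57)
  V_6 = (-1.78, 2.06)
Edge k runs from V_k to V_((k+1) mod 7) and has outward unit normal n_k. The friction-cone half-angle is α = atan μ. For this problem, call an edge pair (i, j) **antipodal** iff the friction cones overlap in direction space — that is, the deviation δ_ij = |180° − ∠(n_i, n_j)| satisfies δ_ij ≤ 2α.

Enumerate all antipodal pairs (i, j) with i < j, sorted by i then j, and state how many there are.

α = atan 0.55 = 28.81°;  2α = 57.62°
n_0 = (-0.5265, -0.8502)
n_1 = (+0.4938, -0.8696)
n_2 = (+0.9806, -0.1961)
n_3 = (+0.9204, +0.3910)
n_4 = (+0.5853, +0.8108)
n_5 = (-0.1836, +0.9830)
n_6 = (-0.9701, +0.2425)
  (0,1): δ = 118.65°  ·
  (0,2): δ = 69.54°  ·
  (0,3): δ = 35.22°  ✓
  (0,4): δ = 4.05°  ✓
  (0,5): δ = 42.35°  ✓
  (0,6): δ = 107.73°  ·
  (1,2): δ = 130.90°  ·
  (1,3): δ = 96.57°  ·
  (1,4): δ = 65.41°  ·
  (1,5): δ = 19.01°  ✓
  (1,6): δ = 46.38°  ✓
  (2,3): δ = 145.68°  ·
  (2,4): δ = 114.51°  ·
  (2,5): δ = 68.11°  ·
  (2,6): δ = 2.73°  ✓
  (3,4): δ = 148.84°  ·
  (3,5): δ = 102.43°  ·
  (3,6): δ = 37.05°  ✓
  (4,5): δ = 133.60°  ·
  (4,6): δ = 68.21°  ·
  (5,6): δ = 114.62°  ·
antipodal pairs: 7

count = 7; pairs: (0,3), (0,4), (0,5), (1,5), (1,6), (2,6), (3,6)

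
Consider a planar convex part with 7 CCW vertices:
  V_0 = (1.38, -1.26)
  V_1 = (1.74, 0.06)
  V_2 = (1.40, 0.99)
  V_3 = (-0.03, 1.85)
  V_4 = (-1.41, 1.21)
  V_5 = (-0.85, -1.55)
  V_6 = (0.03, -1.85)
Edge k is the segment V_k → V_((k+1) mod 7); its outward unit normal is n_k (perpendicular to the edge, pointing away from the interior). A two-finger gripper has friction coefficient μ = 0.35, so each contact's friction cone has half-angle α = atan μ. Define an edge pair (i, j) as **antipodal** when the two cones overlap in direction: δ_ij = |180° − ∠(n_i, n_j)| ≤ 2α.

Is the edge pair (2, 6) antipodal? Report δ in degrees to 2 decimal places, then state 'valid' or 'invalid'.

δ = 54.63°, invalid

α = atan 0.35 = 19.29°;  2α = 38.58°
edge 2: e_2 = (-1.43, +0.86);  n_2 = (+0.5154, +0.8570)
edge 6: e_6 = (+1.35, +0.59);  n_6 = (+0.4005, -0.9163)
∠(n_2, n_6) = 125.37°
δ = |180° − 125.37°| = 54.63°
54.63° > 2α = 38.58°  →  invalid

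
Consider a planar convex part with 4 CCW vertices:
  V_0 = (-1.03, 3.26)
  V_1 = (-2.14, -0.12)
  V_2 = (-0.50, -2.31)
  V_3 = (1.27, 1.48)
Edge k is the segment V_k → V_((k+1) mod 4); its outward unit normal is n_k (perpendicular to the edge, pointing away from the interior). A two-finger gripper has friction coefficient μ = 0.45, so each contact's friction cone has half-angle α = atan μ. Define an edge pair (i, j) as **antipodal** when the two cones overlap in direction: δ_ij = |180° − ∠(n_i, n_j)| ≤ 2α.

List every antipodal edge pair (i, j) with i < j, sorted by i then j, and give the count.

count = 2; pairs: (0,2), (1,3)

α = atan 0.45 = 24.23°;  2α = 48.46°
n_0 = (-0.9501, +0.3120)
n_1 = (-0.8004, -0.5994)
n_2 = (+0.9061, -0.4231)
n_3 = (+0.6120, +0.7908)
  (0,1): δ = 124.99°  ·
  (0,2): δ = 6.85°  ✓
  (0,3): δ = 70.44°  ·
  (1,2): δ = 61.86°  ·
  (1,3): δ = 15.44°  ✓
  (2,3): δ = 102.70°  ·
antipodal pairs: 2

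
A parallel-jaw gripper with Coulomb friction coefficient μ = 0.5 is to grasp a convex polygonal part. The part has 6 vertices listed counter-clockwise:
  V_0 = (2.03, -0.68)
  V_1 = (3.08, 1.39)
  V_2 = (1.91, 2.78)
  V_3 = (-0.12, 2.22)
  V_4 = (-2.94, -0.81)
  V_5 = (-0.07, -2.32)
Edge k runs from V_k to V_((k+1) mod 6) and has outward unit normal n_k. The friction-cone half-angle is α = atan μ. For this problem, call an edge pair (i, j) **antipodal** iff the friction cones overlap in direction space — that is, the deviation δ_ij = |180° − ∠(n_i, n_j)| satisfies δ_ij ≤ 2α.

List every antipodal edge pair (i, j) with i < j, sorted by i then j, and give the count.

count = 6; pairs: (0,2), (0,3), (1,4), (2,4), (2,5), (3,5)

α = atan 0.5 = 26.57°;  2α = 53.13°
n_0 = (+0.8918, -0.4524)
n_1 = (+0.7651, +0.6440)
n_2 = (-0.2659, +0.9640)
n_3 = (-0.7320, +0.6813)
n_4 = (-0.4656, -0.8850)
n_5 = (+0.6155, -0.7881)
  (0,1): δ = 113.02°  ·
  (0,2): δ = 47.68°  ✓
  (0,3): δ = 16.05°  ✓
  (0,4): δ = 89.15°  ·
  (0,5): δ = 154.88°  ·
  (1,2): δ = 114.67°  ·
  (1,3): δ = 83.03°  ·
  (1,4): δ = 22.16°  ✓
  (1,5): δ = 87.90°  ·
  (2,3): δ = 148.37°  ·
  (2,4): δ = 43.17°  ✓
  (2,5): δ = 22.57°  ✓
  (3,4): δ = 74.81°  ·
  (3,5): δ = 9.07°  ✓
  (4,5): δ = 114.26°  ·
antipodal pairs: 6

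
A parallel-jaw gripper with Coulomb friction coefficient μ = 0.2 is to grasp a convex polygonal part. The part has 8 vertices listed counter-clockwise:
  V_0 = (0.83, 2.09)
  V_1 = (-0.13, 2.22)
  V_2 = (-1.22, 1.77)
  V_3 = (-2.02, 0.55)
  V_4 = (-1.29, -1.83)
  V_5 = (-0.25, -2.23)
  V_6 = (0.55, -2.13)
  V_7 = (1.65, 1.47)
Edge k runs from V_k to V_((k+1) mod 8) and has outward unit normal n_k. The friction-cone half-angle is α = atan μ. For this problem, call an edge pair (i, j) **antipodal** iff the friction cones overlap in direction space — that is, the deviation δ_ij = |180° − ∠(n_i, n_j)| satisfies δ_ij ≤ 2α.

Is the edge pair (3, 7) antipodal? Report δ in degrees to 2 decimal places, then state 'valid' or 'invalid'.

α = atan 0.2 = 11.31°;  2α = 22.62°
edge 3: e_3 = (+0.73, -2.38);  n_3 = (-0.9560, -0.2932)
edge 7: e_7 = (-0.82, +0.62);  n_7 = (+0.6031, +0.7977)
∠(n_3, n_7) = 144.14°
δ = |180° − 144.14°| = 35.86°
35.86° > 2α = 22.62°  →  invalid

δ = 35.86°, invalid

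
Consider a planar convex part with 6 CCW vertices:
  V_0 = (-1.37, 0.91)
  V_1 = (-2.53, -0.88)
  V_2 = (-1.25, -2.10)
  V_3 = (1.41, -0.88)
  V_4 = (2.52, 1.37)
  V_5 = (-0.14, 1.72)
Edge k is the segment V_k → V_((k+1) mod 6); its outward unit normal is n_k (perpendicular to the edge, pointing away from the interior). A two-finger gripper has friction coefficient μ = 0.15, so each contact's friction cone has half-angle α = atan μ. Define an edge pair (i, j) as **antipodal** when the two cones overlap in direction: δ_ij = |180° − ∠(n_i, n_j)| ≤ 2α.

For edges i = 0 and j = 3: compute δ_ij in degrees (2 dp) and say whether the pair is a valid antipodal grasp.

α = atan 0.15 = 8.53°;  2α = 17.06°
edge 0: e_0 = (-1.16, -1.79);  n_0 = (-0.8392, +0.5438)
edge 3: e_3 = (+1.11, +2.25);  n_3 = (+0.8968, -0.4424)
∠(n_0, n_3) = 173.31°
δ = |180° − 173.31°| = 6.69°
6.69° ≤ 2α = 17.06°  →  valid

δ = 6.69°, valid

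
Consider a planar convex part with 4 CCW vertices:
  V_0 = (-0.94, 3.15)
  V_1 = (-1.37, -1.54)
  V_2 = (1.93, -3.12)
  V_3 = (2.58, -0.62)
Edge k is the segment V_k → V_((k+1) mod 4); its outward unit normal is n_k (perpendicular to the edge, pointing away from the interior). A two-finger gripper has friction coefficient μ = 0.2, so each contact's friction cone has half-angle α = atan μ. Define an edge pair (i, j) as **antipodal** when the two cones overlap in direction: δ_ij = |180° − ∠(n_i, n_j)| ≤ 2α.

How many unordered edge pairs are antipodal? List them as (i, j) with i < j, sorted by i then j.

count = 2; pairs: (0,2), (1,3)

α = atan 0.2 = 11.31°;  2α = 22.62°
n_0 = (-0.9958, +0.0913)
n_1 = (-0.4318, -0.9019)
n_2 = (+0.9678, -0.2516)
n_3 = (+0.7309, +0.6825)
  (0,1): δ = 110.35°  ·
  (0,2): δ = 9.34°  ✓
  (0,3): δ = 48.27°  ·
  (1,2): δ = 78.99°  ·
  (1,3): δ = 21.38°  ✓
  (2,3): δ = 122.39°  ·
antipodal pairs: 2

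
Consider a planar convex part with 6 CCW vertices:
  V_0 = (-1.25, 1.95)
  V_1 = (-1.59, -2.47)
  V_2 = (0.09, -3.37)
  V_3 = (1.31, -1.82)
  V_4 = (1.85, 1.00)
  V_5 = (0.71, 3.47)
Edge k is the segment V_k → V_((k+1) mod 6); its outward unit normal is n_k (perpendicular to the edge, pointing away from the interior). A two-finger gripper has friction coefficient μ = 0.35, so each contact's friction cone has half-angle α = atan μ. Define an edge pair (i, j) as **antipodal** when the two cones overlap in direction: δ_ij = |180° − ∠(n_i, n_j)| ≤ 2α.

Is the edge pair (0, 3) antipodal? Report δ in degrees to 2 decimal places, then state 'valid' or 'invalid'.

δ = 6.44°, valid

α = atan 0.35 = 19.29°;  2α = 38.58°
edge 0: e_0 = (-0.34, -4.42);  n_0 = (-0.9971, +0.0767)
edge 3: e_3 = (+0.54, +2.82);  n_3 = (+0.9822, -0.1881)
∠(n_0, n_3) = 173.56°
δ = |180° − 173.56°| = 6.44°
6.44° ≤ 2α = 38.58°  →  valid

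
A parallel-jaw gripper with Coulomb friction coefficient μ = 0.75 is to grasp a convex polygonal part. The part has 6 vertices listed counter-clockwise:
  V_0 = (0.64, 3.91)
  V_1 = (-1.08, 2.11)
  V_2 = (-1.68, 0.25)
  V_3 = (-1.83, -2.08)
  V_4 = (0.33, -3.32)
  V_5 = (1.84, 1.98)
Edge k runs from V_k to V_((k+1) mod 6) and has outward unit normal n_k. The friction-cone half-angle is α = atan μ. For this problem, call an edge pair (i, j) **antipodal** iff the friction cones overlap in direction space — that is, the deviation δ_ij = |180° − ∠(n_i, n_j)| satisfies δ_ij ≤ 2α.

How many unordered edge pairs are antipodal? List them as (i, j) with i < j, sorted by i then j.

count = 6; pairs: (0,4), (1,4), (1,5), (2,4), (2,5), (3,5)

α = atan 0.75 = 36.87°;  2α = 73.74°
n_0 = (-0.7230, +0.6909)
n_1 = (-0.9517, +0.3070)
n_2 = (-0.9979, +0.0642)
n_3 = (-0.4979, -0.8673)
n_4 = (+0.9617, -0.2740)
n_5 = (+0.8492, +0.5280)
  (0,1): δ = 154.18°  ·
  (0,2): δ = 139.99°  ·
  (0,3): δ = 76.16°  ·
  (0,4): δ = 27.80°  ✓
  (0,5): δ = 75.57°  ·
  (1,2): δ = 165.80°  ·
  (1,3): δ = 101.98°  ·
  (1,4): δ = 1.98°  ✓
  (1,5): δ = 49.75°  ✓
  (2,3): δ = 116.18°  ·
  (2,4): δ = 12.22°  ✓
  (2,5): δ = 35.56°  ✓
  (3,4): δ = 76.04°  ·
  (3,5): δ = 28.27°  ✓
  (4,5): δ = 132.23°  ·
antipodal pairs: 6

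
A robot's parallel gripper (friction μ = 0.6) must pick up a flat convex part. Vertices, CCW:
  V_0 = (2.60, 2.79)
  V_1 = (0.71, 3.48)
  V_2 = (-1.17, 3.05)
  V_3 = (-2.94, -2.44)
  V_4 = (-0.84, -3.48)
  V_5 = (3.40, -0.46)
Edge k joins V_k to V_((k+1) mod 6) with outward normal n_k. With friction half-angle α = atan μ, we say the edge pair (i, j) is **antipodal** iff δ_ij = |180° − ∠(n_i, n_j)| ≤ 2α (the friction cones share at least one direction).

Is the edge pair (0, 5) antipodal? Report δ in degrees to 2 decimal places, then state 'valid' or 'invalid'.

α = atan 0.6 = 30.96°;  2α = 61.93°
edge 0: e_0 = (-1.89, +0.69);  n_0 = (+0.3429, +0.9394)
edge 5: e_5 = (-0.80, +3.25);  n_5 = (+0.9710, +0.2390)
∠(n_0, n_5) = 56.12°
δ = |180° − 56.12°| = 123.88°
123.88° > 2α = 61.93°  →  invalid

δ = 123.88°, invalid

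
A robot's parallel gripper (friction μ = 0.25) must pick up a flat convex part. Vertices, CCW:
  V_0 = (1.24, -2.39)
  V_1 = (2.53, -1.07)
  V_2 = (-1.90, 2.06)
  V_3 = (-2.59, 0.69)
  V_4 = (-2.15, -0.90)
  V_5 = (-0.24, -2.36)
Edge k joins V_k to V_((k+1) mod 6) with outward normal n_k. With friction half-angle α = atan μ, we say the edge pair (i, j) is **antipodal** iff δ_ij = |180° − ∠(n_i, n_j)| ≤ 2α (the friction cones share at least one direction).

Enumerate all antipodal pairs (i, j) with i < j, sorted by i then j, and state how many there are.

α = atan 0.25 = 14.04°;  2α = 28.07°
n_0 = (+0.7152, -0.6989)
n_1 = (+0.5770, +0.8167)
n_2 = (-0.8931, +0.4498)
n_3 = (-0.9638, -0.2667)
n_4 = (-0.6073, -0.7945)
n_5 = (-0.0203, -0.9998)
  (0,1): δ = 80.90°  ·
  (0,2): δ = 17.61°  ✓
  (0,3): δ = 59.81°  ·
  (0,4): δ = 96.95°  ·
  (0,5): δ = 133.18°  ·
  (1,2): δ = 81.49°  ·
  (1,3): δ = 39.29°  ·
  (1,4): δ = 2.15°  ✓
  (1,5): δ = 34.08°  ·
  (2,3): δ = 137.80°  ·
  (2,4): δ = 100.66°  ·
  (2,5): δ = 64.43°  ·
  (3,4): δ = 142.86°  ·
  (3,5): δ = 106.63°  ·
  (4,5): δ = 143.77°  ·
antipodal pairs: 2

count = 2; pairs: (0,2), (1,4)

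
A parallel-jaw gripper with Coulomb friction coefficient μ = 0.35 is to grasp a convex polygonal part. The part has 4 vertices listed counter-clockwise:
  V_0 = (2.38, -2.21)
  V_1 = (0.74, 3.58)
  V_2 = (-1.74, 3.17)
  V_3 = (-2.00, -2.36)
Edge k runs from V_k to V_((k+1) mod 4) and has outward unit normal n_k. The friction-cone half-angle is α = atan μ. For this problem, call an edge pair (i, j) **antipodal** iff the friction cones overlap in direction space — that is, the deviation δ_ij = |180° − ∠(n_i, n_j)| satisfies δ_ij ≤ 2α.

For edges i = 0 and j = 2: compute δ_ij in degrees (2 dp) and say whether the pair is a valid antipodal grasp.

δ = 18.51°, valid

α = atan 0.35 = 19.29°;  2α = 38.58°
edge 0: e_0 = (-1.64, +5.79);  n_0 = (+0.9621, +0.2725)
edge 2: e_2 = (-0.26, -5.53);  n_2 = (-0.9989, +0.0470)
∠(n_0, n_2) = 161.49°
δ = |180° − 161.49°| = 18.51°
18.51° ≤ 2α = 38.58°  →  valid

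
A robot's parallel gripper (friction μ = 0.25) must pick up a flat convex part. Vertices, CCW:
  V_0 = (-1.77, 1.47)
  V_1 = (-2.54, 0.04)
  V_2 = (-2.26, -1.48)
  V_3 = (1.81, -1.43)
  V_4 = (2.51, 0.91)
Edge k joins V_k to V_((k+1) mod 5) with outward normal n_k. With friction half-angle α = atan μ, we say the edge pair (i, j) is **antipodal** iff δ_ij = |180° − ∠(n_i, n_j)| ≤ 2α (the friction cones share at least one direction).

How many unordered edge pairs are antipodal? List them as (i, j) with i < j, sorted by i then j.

count = 3; pairs: (0,3), (1,3), (2,4)

α = atan 0.25 = 14.04°;  2α = 28.07°
n_0 = (-0.8805, +0.4741)
n_1 = (-0.9835, -0.1812)
n_2 = (+0.0123, -0.9999)
n_3 = (+0.9581, -0.2866)
n_4 = (+0.1297, +0.9915)
  (0,1): δ = 141.26°  ·
  (0,2): δ = 61.00°  ·
  (0,3): δ = 11.65°  ✓
  (0,4): δ = 110.85°  ·
  (1,2): δ = 99.73°  ·
  (1,3): δ = 27.09°  ✓
  (1,4): δ = 72.11°  ·
  (2,3): δ = 107.36°  ·
  (2,4): δ = 8.16°  ✓
  (3,4): δ = 80.80°  ·
antipodal pairs: 3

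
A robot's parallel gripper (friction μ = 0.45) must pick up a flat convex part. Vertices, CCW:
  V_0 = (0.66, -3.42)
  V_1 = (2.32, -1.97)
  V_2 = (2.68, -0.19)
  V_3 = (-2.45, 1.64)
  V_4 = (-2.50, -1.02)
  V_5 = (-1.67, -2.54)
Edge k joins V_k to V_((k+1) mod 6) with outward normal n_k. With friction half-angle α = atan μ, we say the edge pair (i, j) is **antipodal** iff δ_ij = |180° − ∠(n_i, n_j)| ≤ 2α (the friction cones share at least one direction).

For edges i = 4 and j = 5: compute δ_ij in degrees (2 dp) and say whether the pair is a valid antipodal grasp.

δ = 139.33°, invalid

α = atan 0.45 = 24.23°;  2α = 48.46°
edge 4: e_4 = (+0.83, -1.52);  n_4 = (-0.8777, -0.4793)
edge 5: e_5 = (+2.33, -0.88);  n_5 = (-0.3533, -0.9355)
∠(n_4, n_5) = 40.67°
δ = |180° − 40.67°| = 139.33°
139.33° > 2α = 48.46°  →  invalid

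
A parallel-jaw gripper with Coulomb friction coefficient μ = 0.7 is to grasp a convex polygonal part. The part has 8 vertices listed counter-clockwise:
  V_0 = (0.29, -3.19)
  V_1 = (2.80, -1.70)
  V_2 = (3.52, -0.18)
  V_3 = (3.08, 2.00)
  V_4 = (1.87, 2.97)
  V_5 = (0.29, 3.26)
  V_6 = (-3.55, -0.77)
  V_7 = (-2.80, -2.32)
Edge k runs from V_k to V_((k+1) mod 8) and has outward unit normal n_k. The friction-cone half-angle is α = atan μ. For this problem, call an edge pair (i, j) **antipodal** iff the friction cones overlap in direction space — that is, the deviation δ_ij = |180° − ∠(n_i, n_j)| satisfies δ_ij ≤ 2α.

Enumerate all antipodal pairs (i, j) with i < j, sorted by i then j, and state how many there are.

count = 13; pairs: (0,3), (0,4), (0,5), (1,5), (1,6), (2,5), (2,6), (2,7), (3,6), (3,7), (4,6), (4,7), (5,7)

α = atan 0.7 = 34.99°;  2α = 69.98°
n_0 = (+0.5105, -0.8599)
n_1 = (+0.9037, -0.4281)
n_2 = (+0.9802, +0.1978)
n_3 = (+0.6255, +0.7802)
n_4 = (+0.1805, +0.9836)
n_5 = (-0.7240, +0.6898)
n_6 = (-0.9002, -0.4356)
n_7 = (-0.2710, -0.9626)
  (0,1): δ = 146.04°  ·
  (0,2): δ = 109.28°  ·
  (0,3): δ = 69.41°  ✓
  (0,4): δ = 41.10°  ✓
  (0,5): δ = 15.69°  ✓
  (0,6): δ = 85.13°  ·
  (0,7): δ = 133.58°  ·
  (1,2): δ = 143.24°  ·
  (1,3): δ = 103.37°  ·
  (1,4): δ = 75.05°  ·
  (1,5): δ = 18.27°  ✓
  (1,6): δ = 51.17°  ✓
  (1,7): δ = 99.62°  ·
  (2,3): δ = 140.13°  ·
  (2,4): δ = 111.81°  ·
  (2,5): δ = 55.03°  ✓
  (2,6): δ = 14.41°  ✓
  (2,7): δ = 62.86°  ✓
  (3,4): δ = 151.68°  ·
  (3,5): δ = 94.90°  ·
  (3,6): δ = 25.46°  ✓
  (3,7): δ = 22.99°  ✓
  (4,5): δ = 123.22°  ·
  (4,6): δ = 53.78°  ✓
  (4,7): δ = 5.32°  ✓
  (5,6): δ = 110.56°  ·
  (5,7): δ = 62.11°  ✓
  (6,7): δ = 131.55°  ·
antipodal pairs: 13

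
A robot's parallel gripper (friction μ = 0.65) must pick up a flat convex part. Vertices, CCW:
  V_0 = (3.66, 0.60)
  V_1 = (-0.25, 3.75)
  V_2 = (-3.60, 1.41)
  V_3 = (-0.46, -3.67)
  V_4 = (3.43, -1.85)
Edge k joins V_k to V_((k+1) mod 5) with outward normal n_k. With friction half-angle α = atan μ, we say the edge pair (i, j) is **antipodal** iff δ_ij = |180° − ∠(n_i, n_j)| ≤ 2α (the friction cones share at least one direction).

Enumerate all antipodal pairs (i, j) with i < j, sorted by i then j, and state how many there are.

α = atan 0.65 = 33.02°;  2α = 66.05°
n_0 = (+0.6274, +0.7787)
n_1 = (-0.5726, +0.8198)
n_2 = (-0.8506, -0.5258)
n_3 = (+0.4238, -0.9058)
n_4 = (+0.9956, -0.0935)
  (0,1): δ = 106.21°  ·
  (0,2): δ = 19.42°  ✓
  (0,3): δ = 63.93°  ✓
  (0,4): δ = 123.49°  ·
  (1,2): δ = 93.21°  ·
  (1,3): δ = 9.86°  ✓
  (1,4): δ = 49.70°  ✓
  (2,3): δ = 96.65°  ·
  (2,4): δ = 37.08°  ✓
  (3,4): δ = 120.44°  ·
antipodal pairs: 5

count = 5; pairs: (0,2), (0,3), (1,3), (1,4), (2,4)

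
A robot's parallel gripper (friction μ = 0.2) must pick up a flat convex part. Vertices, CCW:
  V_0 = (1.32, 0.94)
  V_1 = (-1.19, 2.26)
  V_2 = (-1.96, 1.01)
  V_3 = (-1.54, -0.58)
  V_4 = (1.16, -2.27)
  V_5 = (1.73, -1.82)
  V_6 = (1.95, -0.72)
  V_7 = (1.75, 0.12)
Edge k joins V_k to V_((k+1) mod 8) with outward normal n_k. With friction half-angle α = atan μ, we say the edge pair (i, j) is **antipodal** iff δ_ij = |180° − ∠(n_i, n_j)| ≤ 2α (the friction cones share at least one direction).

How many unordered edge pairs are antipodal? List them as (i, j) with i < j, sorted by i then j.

α = atan 0.2 = 11.31°;  2α = 22.62°
n_0 = (+0.4655, +0.8851)
n_1 = (-0.8514, +0.5245)
n_2 = (-0.9668, -0.2554)
n_3 = (-0.5306, -0.8476)
n_4 = (+0.6196, -0.7849)
n_5 = (+0.9806, -0.1961)
n_6 = (+0.9728, +0.2316)
n_7 = (+0.8856, +0.4644)
  (0,1): δ = 93.89°  ·
  (0,2): δ = 47.46°  ·
  (0,3): δ = 4.30°  ✓
  (0,4): δ = 66.03°  ·
  (0,5): δ = 106.43°  ·
  (0,6): δ = 131.13°  ·
  (0,7): δ = 145.41°  ·
  (1,2): δ = 133.57°  ·
  (1,3): δ = 90.41°  ·
  (1,4): δ = 20.08°  ✓
  (1,5): δ = 20.32°  ✓
  (1,6): δ = 45.03°  ·
  (1,7): δ = 59.31°  ·
  (2,3): δ = 136.84°  ·
  (2,4): δ = 66.51°  ·
  (2,5): δ = 26.11°  ·
  (2,6): δ = 1.40°  ✓
  (2,7): δ = 12.88°  ✓
  (3,4): δ = 109.67°  ·
  (3,5): δ = 69.27°  ·
  (3,6): δ = 44.56°  ·
  (3,7): δ = 30.28°  ·
  (4,5): δ = 139.60°  ·
  (4,6): δ = 114.90°  ·
  (4,7): δ = 100.62°  ·
  (5,6): δ = 155.30°  ·
  (5,7): δ = 141.02°  ·
  (6,7): δ = 165.72°  ·
antipodal pairs: 5

count = 5; pairs: (0,3), (1,4), (1,5), (2,6), (2,7)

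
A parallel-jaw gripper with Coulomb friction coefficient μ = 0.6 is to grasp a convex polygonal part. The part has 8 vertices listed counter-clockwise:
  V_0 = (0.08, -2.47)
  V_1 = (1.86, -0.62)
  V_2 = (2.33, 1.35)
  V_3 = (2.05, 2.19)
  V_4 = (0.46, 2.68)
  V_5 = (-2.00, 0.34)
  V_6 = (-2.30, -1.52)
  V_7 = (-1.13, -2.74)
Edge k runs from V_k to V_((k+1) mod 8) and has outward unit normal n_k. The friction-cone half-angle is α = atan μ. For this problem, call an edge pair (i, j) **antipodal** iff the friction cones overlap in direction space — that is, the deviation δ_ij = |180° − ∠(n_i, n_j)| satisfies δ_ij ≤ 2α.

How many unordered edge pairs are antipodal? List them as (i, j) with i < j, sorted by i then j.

count = 10; pairs: (0,4), (0,5), (1,4), (1,5), (1,6), (2,5), (2,6), (3,6), (3,7), (4,7)

α = atan 0.6 = 30.96°;  2α = 61.93°
n_0 = (+0.7206, -0.6933)
n_1 = (+0.9727, -0.2321)
n_2 = (+0.9487, +0.3162)
n_3 = (+0.2945, +0.9556)
n_4 = (-0.6892, +0.7246)
n_5 = (-0.9872, +0.1592)
n_6 = (-0.7217, -0.6922)
n_7 = (+0.2178, -0.9760)
  (0,1): δ = 149.52°  ·
  (0,2): δ = 117.67°  ·
  (0,3): δ = 63.23°  ·
  (0,4): δ = 2.54°  ✓
  (0,5): δ = 34.73°  ✓
  (0,6): δ = 87.70°  ·
  (0,7): δ = 146.47°  ·
  (1,2): δ = 148.15°  ·
  (1,3): δ = 93.71°  ·
  (1,4): δ = 33.01°  ✓
  (1,5): δ = 4.26°  ✓
  (1,6): δ = 57.22°  ✓
  (1,7): δ = 116.00°  ·
  (2,3): δ = 125.56°  ·
  (2,4): δ = 64.87°  ·
  (2,5): δ = 27.60°  ✓
  (2,6): δ = 25.37°  ✓
  (2,7): δ = 84.14°  ·
  (3,4): δ = 119.30°  ·
  (3,5): δ = 82.03°  ·
  (3,6): δ = 29.07°  ✓
  (3,7): δ = 29.71°  ✓
  (4,5): δ = 142.73°  ·
  (4,6): δ = 89.77°  ·
  (4,7): δ = 30.99°  ✓
  (5,6): δ = 127.04°  ·
  (5,7): δ = 68.26°  ·
  (6,7): δ = 121.22°  ·
antipodal pairs: 10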